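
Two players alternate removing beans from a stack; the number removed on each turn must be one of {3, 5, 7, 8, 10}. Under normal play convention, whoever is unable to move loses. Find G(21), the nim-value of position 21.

G(0) = 0
G(1) = mex{} = 0
G(2) = mex{} = 0
G(3) = mex{0} = 1
G(4) = mex{0} = 1
G(5) = mex{0,0} = 1
G(6) = mex{1,0} = 2
G(7) = mex{1,0,0} = 2
G(8) = mex{1,1,0,0} = 2
G(9) = mex{2,1,0,0} = 3
G(10) = mex{2,1,1,0,0} = 3
G(11) = mex{2,2,1,1,0} = 3
G(12) = mex{3,2,1,1,0} = 4
G(13) = mex{3,2,2,1,1} = 0
G(14) = mex{3,3,2,2,1} = 0
G(15) = mex{4,3,2,2,1} = 0
G(16) = mex{0,3,3,2,2} = 1
G(17) = mex{0,4,3,3,2} = 1
G(18) = mex{0,0,3,3,2} = 1
G(19) = mex{1,0,4,3,3} = 2
G(20) = mex{1,0,0,4,3} = 2
G(21) = mex{1,1,0,0,3} = 2

2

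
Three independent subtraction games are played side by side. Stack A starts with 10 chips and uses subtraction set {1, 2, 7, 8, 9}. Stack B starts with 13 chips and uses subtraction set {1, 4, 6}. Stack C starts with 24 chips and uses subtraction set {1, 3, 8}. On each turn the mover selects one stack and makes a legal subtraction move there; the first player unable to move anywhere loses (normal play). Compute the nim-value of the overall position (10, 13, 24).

Stack A, S = {1, 2, 7, 8, 9}:
G(0) = 0
G(1) = mex{0} = 1
G(2) = mex{1,0} = 2
G(3) = mex{2,1} = 0
G(4) = mex{0,2} = 1
G(5) = mex{1,0} = 2
G(6) = mex{2,1} = 0
G(7) = mex{0,2,0} = 1
G(8) = mex{1,0,1,0} = 2
G(9) = mex{2,1,2,1,0} = 3
G(10) = mex{3,2,0,2,1} = 4
G_A(10) = 4.
Stack B, S = {1, 4, 6}:
n :  0  1  2  3  4  5  6  7  8  9 10 11 12 13
G :  0  1  0  1  2  0  1  0  1  2  0  1  0  1
G_B(13) = 1.
Stack C, S = {1, 3, 8}:
n :  0  1  2  3  4  5  6  7  8  9 10 11 12 13 14 15 16 17 18 19 20 21 22 23 24
G :  0  1  0  1  0  1  0  1  2  3  2  0  1  0  1  0  1  0  1  2  3  2  0  1  0
G_C(24) = 0.
Combined Grundy value = 4 ⊕ 1 ⊕ 0 = 5.

5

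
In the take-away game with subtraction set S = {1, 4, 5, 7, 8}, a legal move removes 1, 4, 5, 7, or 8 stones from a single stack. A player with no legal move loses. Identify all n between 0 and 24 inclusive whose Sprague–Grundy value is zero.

0, 2, 11, 13, 22, 24

n :  0  1  2  3  4  5  6  7  8  9 10 11 12 13 14 15 16 17 18 19 20 21 22 23 24
G :  0  1  0  1  2  3  2  3  4  5  4  0  1  0  1  2  3  2  3  4  5  4  0  1  0
P-positions are exactly the n with G(n) = 0.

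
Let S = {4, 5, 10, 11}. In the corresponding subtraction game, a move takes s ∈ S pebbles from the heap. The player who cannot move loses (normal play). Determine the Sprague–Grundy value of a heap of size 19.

G(0) = 0
G(1) = mex{} = 0
G(2) = mex{} = 0
G(3) = mex{} = 0
G(4) = mex{0} = 1
G(5) = mex{0,0} = 1
G(6) = mex{0,0} = 1
G(7) = mex{0,0} = 1
G(8) = mex{1,0} = 2
G(9) = mex{1,1} = 0
G(10) = mex{1,1,0} = 2
G(11) = mex{1,1,0,0} = 2
G(12) = mex{2,1,0,0} = 3
G(13) = mex{0,2,0,0} = 1
G(14) = mex{2,0,1,0} = 3
G(15) = mex{2,2,1,1} = 0
G(16) = mex{3,2,1,1} = 0
G(17) = mex{1,3,1,1} = 0
G(18) = mex{3,1,2,1} = 0
G(19) = mex{0,3,0,2} = 1

1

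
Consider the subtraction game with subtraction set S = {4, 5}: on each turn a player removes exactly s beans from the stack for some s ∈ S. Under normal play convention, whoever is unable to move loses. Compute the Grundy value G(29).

0

G(0) = 0
G(1) = mex{} = 0
G(2) = mex{} = 0
G(3) = mex{} = 0
G(4) = mex{0} = 1
G(5) = mex{0,0} = 1
G(6) = mex{0,0} = 1
G(7) = mex{0,0} = 1
G(8) = mex{1,0} = 2
G(9) = mex{1,1} = 0
G(10) = mex{1,1} = 0
G(11) = mex{1,1} = 0
G(12) = mex{2,1} = 0
G(13) = mex{0,2} = 1
G(14) = mex{0,0} = 1
G(15) = mex{0,0} = 1
G(16) = mex{0,0} = 1
G(17) = mex{1,0} = 2
G(18) = mex{1,1} = 0
G(19) = mex{1,1} = 0
G(20) = mex{1,1} = 0
G(21) = mex{2,1} = 0
G(22) = mex{0,2} = 1
G(23) = mex{0,0} = 1
G(24) = mex{0,0} = 1
G(25) = mex{0,0} = 1
G(26) = mex{1,0} = 2
G(27) = mex{1,1} = 0
G(28) = mex{1,1} = 0
G(29) = mex{1,1} = 0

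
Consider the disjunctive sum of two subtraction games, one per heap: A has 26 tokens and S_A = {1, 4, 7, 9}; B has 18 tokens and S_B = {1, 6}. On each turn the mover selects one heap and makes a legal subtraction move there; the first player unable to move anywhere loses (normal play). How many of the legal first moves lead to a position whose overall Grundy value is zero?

0

Heap A, S = {1, 4, 7, 9}:
G(0) = 0
G(1) = mex{0} = 1
G(2) = mex{1} = 0
G(3) = mex{0} = 1
G(4) = mex{1,0} = 2
G(5) = mex{2,1} = 0
G(6) = mex{0,0} = 1
G(7) = mex{1,1,0} = 2
G(8) = mex{2,2,1} = 0
G(9) = mex{0,0,0,0} = 1
G(10) = mex{1,1,1,1} = 0
G(11) = mex{0,2,2,0} = 1
G(12) = mex{1,0,0,1} = 2
G(13) = mex{2,1,1,2} = 0
G(14) = mex{0,0,2,0} = 1
G(15) = mex{1,1,0,1} = 2
G(16) = mex{2,2,1,2} = 0
G(17) = mex{0,0,0,0} = 1
G(18) = mex{1,1,1,1} = 0
G(19) = mex{0,2,2,0} = 1
G(20) = mex{1,0,0,1} = 2
G(21) = mex{2,1,1,2} = 0
G(22) = mex{0,0,2,0} = 1
G(23) = mex{1,1,0,1} = 2
G(24) = mex{2,2,1,2} = 0
G(25) = mex{0,0,0,0} = 1
G(26) = mex{1,1,1,1} = 0
G_A(26) = 0.
Heap B, S = {1, 6}:
n :  0  1  2  3  4  5  6  7  8  9 10 11 12 13 14 15 16 17 18
G :  0  1  0  1  0  1  2  0  1  0  1  0  1  2  0  1  0  1  0
G_B(18) = 0.
Combined Grundy value = 0 ⊕ 0 = 0.
A winning move leaves total XOR = 0, i.e. changes one component's Grundy value g to g ⊕ X where X is the current total.
Heap A: target g' = 0⊕0 = 0, but every legal move changes the Grundy value (mex property), so 0 moves.
Heap B: target g' = 0⊕0 = 0, but every legal move changes the Grundy value (mex property), so 0 moves.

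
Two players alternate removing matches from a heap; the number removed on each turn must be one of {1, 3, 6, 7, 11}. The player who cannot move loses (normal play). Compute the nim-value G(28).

n :  0  1  2  3  4  5  6  7  8  9 10 11 12 13 14 15 16 17 18 19 20 21 22 23 24 25 26 27 28
G :  0  1  0  1  0  1  2  3  2  3  2  3  0  1  0  1  0  1  2  3  2  3  2  3  0  1  0  1  0

0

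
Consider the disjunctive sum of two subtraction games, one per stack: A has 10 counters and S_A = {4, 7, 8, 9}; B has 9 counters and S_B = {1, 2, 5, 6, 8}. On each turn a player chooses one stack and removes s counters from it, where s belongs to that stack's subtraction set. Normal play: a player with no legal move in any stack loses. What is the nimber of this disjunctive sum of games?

Stack A, S = {4, 7, 8, 9}:
G(0) = 0
G(1) = mex{} = 0
G(2) = mex{} = 0
G(3) = mex{} = 0
G(4) = mex{0} = 1
G(5) = mex{0} = 1
G(6) = mex{0} = 1
G(7) = mex{0,0} = 1
G(8) = mex{1,0,0} = 2
G(9) = mex{1,0,0,0} = 2
G(10) = mex{1,0,0,0} = 2
G_A(10) = 2.
Stack B, S = {1, 2, 5, 6, 8}:
n : 0 1 2 3 4 5 6 7 8 9
G : 0 1 2 0 1 2 3 0 1 2
G_B(9) = 2.
Combined Grundy value = 2 ⊕ 2 = 0.

0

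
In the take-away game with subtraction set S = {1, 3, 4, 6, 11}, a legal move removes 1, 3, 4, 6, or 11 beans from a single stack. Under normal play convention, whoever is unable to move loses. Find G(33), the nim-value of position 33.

3

n :  0  1  2  3  4  5  6  7  8  9 10 11 12 13 14 15 16 17 18 19 20 21 22 23 24 25 26 27 28 29 30 31 32 33
G :  0  1  0  1  2  3  2  0  1  0  1  2  3  2  0  1  0  1  2  3  2  0  1  0  1  2  3  2  0  1  0  1  2  3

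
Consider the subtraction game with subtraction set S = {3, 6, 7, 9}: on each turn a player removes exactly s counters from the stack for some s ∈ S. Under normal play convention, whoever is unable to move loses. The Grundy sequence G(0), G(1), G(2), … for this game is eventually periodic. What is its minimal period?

n :  0  1  2  3  4  5  6  7  8  9 10 11 12 13 14 15 16 17 18 19 20 21 22 23 24 25
G :  0  0  0  1  1  1  2  2  2  3  3  3  0  0  0  1  1  1  2  2  2  3  3  3  0  0
G(n+12) = G(n) holds for n = 0,…,8 (a full window of length max(S) = 9), so the sequence is purely periodic with period 12.

12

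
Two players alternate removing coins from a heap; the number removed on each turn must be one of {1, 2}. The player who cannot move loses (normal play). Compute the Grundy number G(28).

n :  0  1  2  3  4  5  6  7  8  9 10 11 12 13 14 15 16 17 18 19 20 21 22 23 24 25 26 27 28
G :  0  1  2  0  1  2  0  1  2  0  1  2  0  1  2  0  1  2  0  1  2  0  1  2  0  1  2  0  1

1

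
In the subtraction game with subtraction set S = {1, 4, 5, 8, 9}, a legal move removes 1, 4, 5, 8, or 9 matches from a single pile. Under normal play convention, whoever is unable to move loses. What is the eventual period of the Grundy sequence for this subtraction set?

n :  0  1  2  3  4  5  6  7  8  9 10 11 12 13 14 15 16 17 18 19 20 21 22 23 24 25
G :  0  1  0  1  2  3  2  3  4  5  4  5  0  1  0  1  2  3  2  3  4  5  4  5  0  1
G(n+12) = G(n) holds for n = 0,…,8 (a full window of length max(S) = 9), so the sequence is purely periodic with period 12.

12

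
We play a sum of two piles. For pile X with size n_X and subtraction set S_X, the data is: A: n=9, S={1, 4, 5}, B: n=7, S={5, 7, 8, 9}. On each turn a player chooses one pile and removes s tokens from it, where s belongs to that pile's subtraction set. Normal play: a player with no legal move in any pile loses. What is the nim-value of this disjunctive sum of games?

0

Pile A, S = {1, 4, 5}:
n : 0 1 2 3 4 5 6 7 8 9
G : 0 1 0 1 2 3 2 3 0 1
G_A(9) = 1.
Pile B, S = {5, 7, 8, 9}:
G(0) = 0
G(1) = mex{} = 0
G(2) = mex{} = 0
G(3) = mex{} = 0
G(4) = mex{} = 0
G(5) = mex{0} = 1
G(6) = mex{0} = 1
G(7) = mex{0,0} = 1
G_B(7) = 1.
Combined Grundy value = 1 ⊕ 1 = 0.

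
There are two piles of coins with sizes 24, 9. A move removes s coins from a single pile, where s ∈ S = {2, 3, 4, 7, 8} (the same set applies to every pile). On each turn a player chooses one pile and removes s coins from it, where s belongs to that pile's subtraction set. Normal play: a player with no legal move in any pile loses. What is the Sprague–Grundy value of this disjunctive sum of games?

All piles use S = {2, 3, 4, 7, 8}:
G(0) = 0
G(1) = mex{} = 0
G(2) = mex{0} = 1
G(3) = mex{0,0} = 1
G(4) = mex{1,0,0} = 2
G(5) = mex{1,1,0} = 2
G(6) = mex{2,1,1} = 0
G(7) = mex{2,2,1,0} = 3
G(8) = mex{0,2,2,0,0} = 1
G(9) = mex{3,0,2,1,0} = 4
G(10) = mex{1,3,0,1,1} = 2
G(11) = mex{4,1,3,2,1} = 0
G(12) = mex{2,4,1,2,2} = 0
G(13) = mex{0,2,4,0,2} = 1
G(14) = mex{0,0,2,3,0} = 1
G(15) = mex{1,0,0,1,3} = 2
G(16) = mex{1,1,0,4,1} = 2
G(17) = mex{2,1,1,2,4} = 0
G(18) = mex{2,2,1,0,2} = 3
G(19) = mex{0,2,2,0,0} = 1
G(20) = mex{3,0,2,1,0} = 4
G(21) = mex{1,3,0,1,1} = 2
G(22) = mex{4,1,3,2,1} = 0
G(23) = mex{2,4,1,2,2} = 0
G(24) = mex{0,2,4,0,2} = 1
Pile A: G(24) = 1.
Pile B: G(9) = 4.
Combined Grundy value = 1 ⊕ 4 = 5.

5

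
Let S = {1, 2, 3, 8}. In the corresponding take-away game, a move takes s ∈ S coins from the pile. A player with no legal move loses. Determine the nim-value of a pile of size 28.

G(0) = 0
G(1) = mex{0} = 1
G(2) = mex{1,0} = 2
G(3) = mex{2,1,0} = 3
G(4) = mex{3,2,1} = 0
G(5) = mex{0,3,2} = 1
G(6) = mex{1,0,3} = 2
G(7) = mex{2,1,0} = 3
G(8) = mex{3,2,1,0} = 4
G(9) = mex{4,3,2,1} = 0
G(10) = mex{0,4,3,2} = 1
G(11) = mex{1,0,4,3} = 2
G(12) = mex{2,1,0,0} = 3
G(13) = mex{3,2,1,1} = 0
G(14) = mex{0,3,2,2} = 1
G(15) = mex{1,0,3,3} = 2
G(16) = mex{2,1,0,4} = 3
G(17) = mex{3,2,1,0} = 4
G(18) = mex{4,3,2,1} = 0
G(19) = mex{0,4,3,2} = 1
G(20) = mex{1,0,4,3} = 2
G(21) = mex{2,1,0,0} = 3
G(22) = mex{3,2,1,1} = 0
G(23) = mex{0,3,2,2} = 1
G(24) = mex{1,0,3,3} = 2
G(25) = mex{2,1,0,4} = 3
G(26) = mex{3,2,1,0} = 4
G(27) = mex{4,3,2,1} = 0
G(28) = mex{0,4,3,2} = 1

1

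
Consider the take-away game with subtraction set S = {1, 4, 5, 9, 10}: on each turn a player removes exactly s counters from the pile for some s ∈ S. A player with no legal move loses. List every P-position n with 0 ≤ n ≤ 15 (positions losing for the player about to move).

G(0) = 0
G(1) = mex{0} = 1
G(2) = mex{1} = 0
G(3) = mex{0} = 1
G(4) = mex{1,0} = 2
G(5) = mex{2,1,0} = 3
G(6) = mex{3,0,1} = 2
G(7) = mex{2,1,0} = 3
G(8) = mex{3,2,1} = 0
G(9) = mex{0,3,2,0} = 1
G(10) = mex{1,2,3,1,0} = 4
G(11) = mex{4,3,2,0,1} = 5
G(12) = mex{5,0,3,1,0} = 2
G(13) = mex{2,1,0,2,1} = 3
G(14) = mex{3,4,1,3,2} = 0
G(15) = mex{0,5,4,2,3} = 1
P-positions are exactly the n with G(n) = 0.

0, 2, 8, 14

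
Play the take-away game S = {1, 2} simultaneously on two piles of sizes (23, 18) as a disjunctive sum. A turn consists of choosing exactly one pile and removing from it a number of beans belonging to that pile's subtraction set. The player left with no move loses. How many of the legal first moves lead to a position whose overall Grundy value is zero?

All piles use S = {1, 2}:
n :  0  1  2  3  4  5  6  7  8  9 10 11 12 13 14 15 16 17 18 19 20 21 22 23
G :  0  1  2  0  1  2  0  1  2  0  1  2  0  1  2  0  1  2  0  1  2  0  1  2
Pile A: G(23) = 2.
Pile B: G(18) = 0.
Combined Grundy value = 2 ⊕ 0 = 2.
A winning move leaves total XOR = 0, i.e. changes one component's Grundy value g to g ⊕ X where X is the current total.
Pile A: need g' = 2⊕2 = 0. Options: 23−1→G=1, 23−2→G=0. Hits: 1.
Pile B: need g' = 0⊕2 = 2. Options: 18−1→G=2, 18−2→G=1. Hits: 1.

2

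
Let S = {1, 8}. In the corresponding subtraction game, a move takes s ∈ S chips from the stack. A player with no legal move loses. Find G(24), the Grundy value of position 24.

0

n :  0  1  2  3  4  5  6  7  8  9 10 11 12 13 14 15 16 17 18 19 20 21 22 23 24
G :  0  1  0  1  0  1  0  1  2  0  1  0  1  0  1  0  1  2  0  1  0  1  0  1  0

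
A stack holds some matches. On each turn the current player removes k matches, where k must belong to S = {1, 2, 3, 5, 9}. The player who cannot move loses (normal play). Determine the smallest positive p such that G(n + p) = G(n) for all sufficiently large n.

4

n :  0  1  2  3  4  5  6  7  8  9 10 11 12 13 14
G :  0  1  2  3  0  1  2  3  0  1  2  3  0  1  2
G(n+4) = G(n) holds for n = 0,…,8 (a full window of length max(S) = 9), so the sequence is purely periodic with period 4.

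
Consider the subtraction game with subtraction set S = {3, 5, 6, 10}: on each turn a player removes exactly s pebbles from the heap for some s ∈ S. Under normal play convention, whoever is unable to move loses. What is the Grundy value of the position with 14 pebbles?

4

G(0) = 0
G(1) = mex{} = 0
G(2) = mex{} = 0
G(3) = mex{0} = 1
G(4) = mex{0} = 1
G(5) = mex{0,0} = 1
G(6) = mex{1,0,0} = 2
G(7) = mex{1,0,0} = 2
G(8) = mex{1,1,0} = 2
G(9) = mex{2,1,1} = 0
G(10) = mex{2,1,1,0} = 3
G(11) = mex{2,2,1,0} = 3
G(12) = mex{0,2,2,0} = 1
G(13) = mex{3,2,2,1} = 0
G(14) = mex{3,0,2,1} = 4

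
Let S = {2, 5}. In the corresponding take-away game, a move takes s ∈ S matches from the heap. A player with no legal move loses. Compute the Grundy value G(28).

0

n :  0  1  2  3  4  5  6  7  8  9 10 11 12 13 14 15 16 17 18 19 20 21 22 23 24 25 26 27 28
G :  0  0  1  1  0  2  1  0  0  1  1  0  2  1  0  0  1  1  0  2  1  0  0  1  1  0  2  1  0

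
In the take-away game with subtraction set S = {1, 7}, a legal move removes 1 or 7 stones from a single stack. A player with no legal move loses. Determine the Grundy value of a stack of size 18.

n :  0  1  2  3  4  5  6  7  8  9 10 11 12 13 14 15 16 17 18
G :  0  1  0  1  0  1  0  1  0  1  0  1  0  1  0  1  0  1  0

0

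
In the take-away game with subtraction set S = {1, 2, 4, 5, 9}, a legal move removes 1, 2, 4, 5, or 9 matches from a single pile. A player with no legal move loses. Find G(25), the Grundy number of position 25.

n :  0  1  2  3  4  5  6  7  8  9 10 11 12 13 14 15 16 17 18 19 20 21 22 23 24 25
G :  0  1  2  0  1  2  0  1  2  3  4  5  3  0  1  2  0  1  2  0  1  2  3  4  5  3

3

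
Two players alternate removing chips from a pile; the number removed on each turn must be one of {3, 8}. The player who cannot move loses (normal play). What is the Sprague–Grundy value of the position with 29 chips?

G(0) = 0
G(1) = mex{} = 0
G(2) = mex{} = 0
G(3) = mex{0} = 1
G(4) = mex{0} = 1
G(5) = mex{0} = 1
G(6) = mex{1} = 0
G(7) = mex{1} = 0
G(8) = mex{1,0} = 2
G(9) = mex{0,0} = 1
G(10) = mex{0,0} = 1
G(11) = mex{2,1} = 0
G(12) = mex{1,1} = 0
G(13) = mex{1,1} = 0
G(14) = mex{0,0} = 1
G(15) = mex{0,0} = 1
G(16) = mex{0,2} = 1
G(17) = mex{1,1} = 0
G(18) = mex{1,1} = 0
G(19) = mex{1,0} = 2
G(20) = mex{0,0} = 1
G(21) = mex{0,0} = 1
G(22) = mex{2,1} = 0
G(23) = mex{1,1} = 0
G(24) = mex{1,1} = 0
G(25) = mex{0,0} = 1
G(26) = mex{0,0} = 1
G(27) = mex{0,2} = 1
G(28) = mex{1,1} = 0
G(29) = mex{1,1} = 0

0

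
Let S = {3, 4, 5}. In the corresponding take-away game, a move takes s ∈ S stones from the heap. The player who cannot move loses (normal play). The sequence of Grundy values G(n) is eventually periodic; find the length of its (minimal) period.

G(0) = 0
G(1) = mex{} = 0
G(2) = mex{} = 0
G(3) = mex{0} = 1
G(4) = mex{0,0} = 1
G(5) = mex{0,0,0} = 1
G(6) = mex{1,0,0} = 2
G(7) = mex{1,1,0} = 2
G(8) = mex{1,1,1} = 0
G(9) = mex{2,1,1} = 0
G(10) = mex{2,2,1} = 0
G(11) = mex{0,2,2} = 1
G(12) = mex{0,0,2} = 1
G(13) = mex{0,0,0} = 1
G(14) = mex{1,0,0} = 2
G(15) = mex{1,1,0} = 2
G(16) = mex{1,1,1} = 0
G(17) = mex{2,1,1} = 0
G(n+8) = G(n) holds for n = 0,…,4 (a full window of length max(S) = 5), so the sequence is purely periodic with period 8.

8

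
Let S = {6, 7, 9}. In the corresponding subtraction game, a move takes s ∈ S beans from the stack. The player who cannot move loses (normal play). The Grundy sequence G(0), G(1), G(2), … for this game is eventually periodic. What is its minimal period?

15

G(0) = 0
G(1) = mex{} = 0
G(2) = mex{} = 0
G(3) = mex{} = 0
G(4) = mex{} = 0
G(5) = mex{} = 0
G(6) = mex{0} = 1
G(7) = mex{0,0} = 1
G(8) = mex{0,0} = 1
G(9) = mex{0,0,0} = 1
G(10) = mex{0,0,0} = 1
G(11) = mex{0,0,0} = 1
G(12) = mex{1,0,0} = 2
G(13) = mex{1,1,0} = 2
G(14) = mex{1,1,0} = 2
G(15) = mex{1,1,1} = 0
G(16) = mex{1,1,1} = 0
G(17) = mex{1,1,1} = 0
G(18) = mex{2,1,1} = 0
G(19) = mex{2,2,1} = 0
G(20) = mex{2,2,1} = 0
G(21) = mex{0,2,2} = 1
G(22) = mex{0,0,2} = 1
G(23) = mex{0,0,2} = 1
G(24) = mex{0,0,0} = 1
G(25) = mex{0,0,0} = 1
G(26) = mex{0,0,0} = 1
G(27) = mex{1,0,0} = 2
G(28) = mex{1,1,0} = 2
G(29) = mex{1,1,0} = 2
G(30) = mex{1,1,1} = 0
G(31) = mex{1,1,1} = 0
G(n+15) = G(n) holds for n = 0,…,8 (a full window of length max(S) = 9), so the sequence is purely periodic with period 15.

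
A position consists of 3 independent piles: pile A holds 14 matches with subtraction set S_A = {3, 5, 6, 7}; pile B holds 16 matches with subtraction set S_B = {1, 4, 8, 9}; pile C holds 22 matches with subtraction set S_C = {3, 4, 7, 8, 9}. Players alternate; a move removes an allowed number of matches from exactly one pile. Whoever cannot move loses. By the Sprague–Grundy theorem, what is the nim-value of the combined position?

Pile A, S = {3, 5, 6, 7}:
n :  0  1  2  3  4  5  6  7  8  9 10 11 12 13 14
G :  0  0  0  1  1  1  2  2  2  3  0  0  0  1  1
G_A(14) = 1.
Pile B, S = {1, 4, 8, 9}:
G(0) = 0
G(1) = mex{0} = 1
G(2) = mex{1} = 0
G(3) = mex{0} = 1
G(4) = mex{1,0} = 2
G(5) = mex{2,1} = 0
G(6) = mex{0,0} = 1
G(7) = mex{1,1} = 0
G(8) = mex{0,2,0} = 1
G(9) = mex{1,0,1,0} = 2
G(10) = mex{2,1,0,1} = 3
G(11) = mex{3,0,1,0} = 2
G(12) = mex{2,1,2,1} = 0
G(13) = mex{0,2,0,2} = 1
G(14) = mex{1,3,1,0} = 2
G(15) = mex{2,2,0,1} = 3
G(16) = mex{3,0,1,0} = 2
G_B(16) = 2.
Pile C, S = {3, 4, 7, 8, 9}:
n :  0  1  2  3  4  5  6  7  8  9 10 11 12 13 14 15 16 17 18 19 20 21 22
G :  0  0  0  1  1  1  2  2  2  3  3  3  0  0  0  1  1  1  2  2  2  3  3
G_C(22) = 3.
Combined Grundy value = 1 ⊕ 2 ⊕ 3 = 0.

0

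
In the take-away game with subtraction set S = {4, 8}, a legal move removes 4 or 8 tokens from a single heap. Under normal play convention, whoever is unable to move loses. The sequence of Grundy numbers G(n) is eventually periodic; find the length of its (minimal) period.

12

G(0) = 0
G(1) = mex{} = 0
G(2) = mex{} = 0
G(3) = mex{} = 0
G(4) = mex{0} = 1
G(5) = mex{0} = 1
G(6) = mex{0} = 1
G(7) = mex{0} = 1
G(8) = mex{1,0} = 2
G(9) = mex{1,0} = 2
G(10) = mex{1,0} = 2
G(11) = mex{1,0} = 2
G(12) = mex{2,1} = 0
G(13) = mex{2,1} = 0
G(14) = mex{2,1} = 0
G(15) = mex{2,1} = 0
G(16) = mex{0,2} = 1
G(17) = mex{0,2} = 1
G(18) = mex{0,2} = 1
G(19) = mex{0,2} = 1
G(20) = mex{1,0} = 2
G(21) = mex{1,0} = 2
G(22) = mex{1,0} = 2
G(23) = mex{1,0} = 2
G(24) = mex{2,1} = 0
G(25) = mex{2,1} = 0
G(n+12) = G(n) holds for n = 0,…,7 (a full window of length max(S) = 8), so the sequence is purely periodic with period 12.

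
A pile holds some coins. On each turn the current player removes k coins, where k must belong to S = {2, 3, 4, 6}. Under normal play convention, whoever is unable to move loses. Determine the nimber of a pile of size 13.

G(0) = 0
G(1) = mex{} = 0
G(2) = mex{0} = 1
G(3) = mex{0,0} = 1
G(4) = mex{1,0,0} = 2
G(5) = mex{1,1,0} = 2
G(6) = mex{2,1,1,0} = 3
G(7) = mex{2,2,1,0} = 3
G(8) = mex{3,2,2,1} = 0
G(9) = mex{3,3,2,1} = 0
G(10) = mex{0,3,3,2} = 1
G(11) = mex{0,0,3,2} = 1
G(12) = mex{1,0,0,3} = 2
G(13) = mex{1,1,0,3} = 2

2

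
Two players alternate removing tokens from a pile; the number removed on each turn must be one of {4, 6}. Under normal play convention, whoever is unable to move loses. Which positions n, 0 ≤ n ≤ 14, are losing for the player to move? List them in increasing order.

0, 1, 2, 3, 10, 11, 12, 13

G(0) = 0
G(1) = mex{} = 0
G(2) = mex{} = 0
G(3) = mex{} = 0
G(4) = mex{0} = 1
G(5) = mex{0} = 1
G(6) = mex{0,0} = 1
G(7) = mex{0,0} = 1
G(8) = mex{1,0} = 2
G(9) = mex{1,0} = 2
G(10) = mex{1,1} = 0
G(11) = mex{1,1} = 0
G(12) = mex{2,1} = 0
G(13) = mex{2,1} = 0
G(14) = mex{0,2} = 1
P-positions are exactly the n with G(n) = 0.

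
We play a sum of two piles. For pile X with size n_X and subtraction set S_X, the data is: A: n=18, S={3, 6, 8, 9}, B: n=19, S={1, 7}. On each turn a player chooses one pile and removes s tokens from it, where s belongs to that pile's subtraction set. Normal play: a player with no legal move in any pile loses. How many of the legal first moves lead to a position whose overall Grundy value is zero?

Pile A, S = {3, 6, 8, 9}:
G(0) = 0
G(1) = mex{} = 0
G(2) = mex{} = 0
G(3) = mex{0} = 1
G(4) = mex{0} = 1
G(5) = mex{0} = 1
G(6) = mex{1,0} = 2
G(7) = mex{1,0} = 2
G(8) = mex{1,0,0} = 2
G(9) = mex{2,1,0,0} = 3
G(10) = mex{2,1,0,0} = 3
G(11) = mex{2,1,1,0} = 3
G(12) = mex{3,2,1,1} = 0
G(13) = mex{3,2,1,1} = 0
G(14) = mex{3,2,2,1} = 0
G(15) = mex{0,3,2,2} = 1
G(16) = mex{0,3,2,2} = 1
G(17) = mex{0,3,3,2} = 1
G(18) = mex{1,0,3,3} = 2
G_A(18) = 2.
Pile B, S = {1, 7}:
n :  0  1  2  3  4  5  6  7  8  9 10 11 12 13 14 15 16 17 18 19
G :  0  1  0  1  0  1  0  1  0  1  0  1  0  1  0  1  0  1  0  1
G_B(19) = 1.
Combined Grundy value = 2 ⊕ 1 = 3.
A winning move leaves total XOR = 0, i.e. changes one component's Grundy value g to g ⊕ X where X is the current total.
Pile A: need g' = 2⊕3 = 1. Options: 18−3→G=1, 18−6→G=0, 18−8→G=3, 18−9→G=3. Hits: 1.
Pile B: need g' = 1⊕3 = 2. Options: 19−1→G=0, 19−7→G=0. Hits: 0.

1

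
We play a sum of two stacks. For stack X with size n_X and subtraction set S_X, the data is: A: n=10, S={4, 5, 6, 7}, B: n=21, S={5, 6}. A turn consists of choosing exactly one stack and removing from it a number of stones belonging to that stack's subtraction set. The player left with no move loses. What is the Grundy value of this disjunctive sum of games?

0

Stack A, S = {4, 5, 6, 7}:
G(0) = 0
G(1) = mex{} = 0
G(2) = mex{} = 0
G(3) = mex{} = 0
G(4) = mex{0} = 1
G(5) = mex{0,0} = 1
G(6) = mex{0,0,0} = 1
G(7) = mex{0,0,0,0} = 1
G(8) = mex{1,0,0,0} = 2
G(9) = mex{1,1,0,0} = 2
G(10) = mex{1,1,1,0} = 2
G_A(10) = 2.
Stack B, S = {5, 6}:
n :  0  1  2  3  4  5  6  7  8  9 10 11 12 13 14 15 16 17 18 19 20 21
G :  0  0  0  0  0  1  1  1  1  1  2  0  0  0  0  0  1  1  1  1  1  2
G_B(21) = 2.
Combined Grundy value = 2 ⊕ 2 = 0.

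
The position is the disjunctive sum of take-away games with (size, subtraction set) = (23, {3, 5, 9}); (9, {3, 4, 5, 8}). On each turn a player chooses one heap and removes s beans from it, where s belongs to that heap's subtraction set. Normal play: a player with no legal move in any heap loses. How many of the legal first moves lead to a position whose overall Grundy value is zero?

Heap A, S = {3, 5, 9}:
G(0) = 0
G(1) = mex{} = 0
G(2) = mex{} = 0
G(3) = mex{0} = 1
G(4) = mex{0} = 1
G(5) = mex{0,0} = 1
G(6) = mex{1,0} = 2
G(7) = mex{1,0} = 2
G(8) = mex{1,1} = 0
G(9) = mex{2,1,0} = 3
G(10) = mex{2,1,0} = 3
G(11) = mex{0,2,0} = 1
G(12) = mex{3,2,1} = 0
G(13) = mex{3,0,1} = 2
G(14) = mex{1,3,1} = 0
G(15) = mex{0,3,2} = 1
G(16) = mex{2,1,2} = 0
G(17) = mex{0,0,0} = 1
G(18) = mex{1,2,3} = 0
G(19) = mex{0,0,3} = 1
G(20) = mex{1,1,1} = 0
G(21) = mex{0,0,0} = 1
G(22) = mex{1,1,2} = 0
G(23) = mex{0,0,0} = 1
G_A(23) = 1.
Heap B, S = {3, 4, 5, 8}:
G(0) = 0
G(1) = mex{} = 0
G(2) = mex{} = 0
G(3) = mex{0} = 1
G(4) = mex{0,0} = 1
G(5) = mex{0,0,0} = 1
G(6) = mex{1,0,0} = 2
G(7) = mex{1,1,0} = 2
G(8) = mex{1,1,1,0} = 2
G(9) = mex{2,1,1,0} = 3
G_B(9) = 3.
Combined Grundy value = 1 ⊕ 3 = 2.
A winning move leaves total XOR = 0, i.e. changes one component's Grundy value g to g ⊕ X where X is the current total.
Heap A: need g' = 1⊕2 = 3. Options: 23−3→G=0, 23−5→G=0, 23−9→G=0. Hits: 0.
Heap B: need g' = 3⊕2 = 1. Options: 9−3→G=2, 9−4→G=1, 9−5→G=1, 9−8→G=0. Hits: 2.

2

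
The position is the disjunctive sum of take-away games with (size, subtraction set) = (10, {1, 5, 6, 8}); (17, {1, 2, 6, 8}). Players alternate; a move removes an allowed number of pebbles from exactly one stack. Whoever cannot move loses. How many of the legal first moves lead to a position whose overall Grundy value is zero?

4

Stack A, S = {1, 5, 6, 8}:
G(0) = 0
G(1) = mex{0} = 1
G(2) = mex{1} = 0
G(3) = mex{0} = 1
G(4) = mex{1} = 0
G(5) = mex{0,0} = 1
G(6) = mex{1,1,0} = 2
G(7) = mex{2,0,1} = 3
G(8) = mex{3,1,0,0} = 2
G(9) = mex{2,0,1,1} = 3
G(10) = mex{3,1,0,0} = 2
G_A(10) = 2.
Stack B, S = {1, 2, 6, 8}:
n :  0  1  2  3  4  5  6  7  8  9 10 11 12 13 14 15 16 17
G :  0  1  2  0  1  2  3  0  1  2  0  1  2  3  0  1  2  0
G_B(17) = 0.
Combined Grundy value = 2 ⊕ 0 = 2.
A winning move leaves total XOR = 0, i.e. changes one component's Grundy value g to g ⊕ X where X is the current total.
Stack A: need g' = 2⊕2 = 0. Options: 10−1→G=3, 10−5→G=1, 10−6→G=0, 10−8→G=0. Hits: 2.
Stack B: need g' = 0⊕2 = 2. Options: 17−1→G=2, 17−2→G=1, 17−6→G=1, 17−8→G=2. Hits: 2.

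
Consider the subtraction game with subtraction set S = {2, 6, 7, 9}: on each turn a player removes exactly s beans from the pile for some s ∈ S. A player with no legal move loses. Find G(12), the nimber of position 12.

2

G(0) = 0
G(1) = mex{} = 0
G(2) = mex{0} = 1
G(3) = mex{0} = 1
G(4) = mex{1} = 0
G(5) = mex{1} = 0
G(6) = mex{0,0} = 1
G(7) = mex{0,0,0} = 1
G(8) = mex{1,1,0} = 2
G(9) = mex{1,1,1,0} = 2
G(10) = mex{2,0,1,0} = 3
G(11) = mex{2,0,0,1} = 3
G(12) = mex{3,1,0,1} = 2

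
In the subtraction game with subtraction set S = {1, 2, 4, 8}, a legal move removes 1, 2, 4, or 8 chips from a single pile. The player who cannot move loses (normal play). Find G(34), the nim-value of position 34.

1

G(0) = 0
G(1) = mex{0} = 1
G(2) = mex{1,0} = 2
G(3) = mex{2,1} = 0
G(4) = mex{0,2,0} = 1
G(5) = mex{1,0,1} = 2
G(6) = mex{2,1,2} = 0
G(7) = mex{0,2,0} = 1
G(8) = mex{1,0,1,0} = 2
G(9) = mex{2,1,2,1} = 0
G(10) = mex{0,2,0,2} = 1
G(11) = mex{1,0,1,0} = 2
G(12) = mex{2,1,2,1} = 0
G(13) = mex{0,2,0,2} = 1
G(14) = mex{1,0,1,0} = 2
G(15) = mex{2,1,2,1} = 0
G(16) = mex{0,2,0,2} = 1
G(17) = mex{1,0,1,0} = 2
G(18) = mex{2,1,2,1} = 0
G(19) = mex{0,2,0,2} = 1
G(20) = mex{1,0,1,0} = 2
G(21) = mex{2,1,2,1} = 0
G(22) = mex{0,2,0,2} = 1
G(23) = mex{1,0,1,0} = 2
G(24) = mex{2,1,2,1} = 0
G(25) = mex{0,2,0,2} = 1
G(26) = mex{1,0,1,0} = 2
G(27) = mex{2,1,2,1} = 0
G(28) = mex{0,2,0,2} = 1
G(29) = mex{1,0,1,0} = 2
G(30) = mex{2,1,2,1} = 0
G(31) = mex{0,2,0,2} = 1
G(32) = mex{1,0,1,0} = 2
G(33) = mex{2,1,2,1} = 0
G(34) = mex{0,2,0,2} = 1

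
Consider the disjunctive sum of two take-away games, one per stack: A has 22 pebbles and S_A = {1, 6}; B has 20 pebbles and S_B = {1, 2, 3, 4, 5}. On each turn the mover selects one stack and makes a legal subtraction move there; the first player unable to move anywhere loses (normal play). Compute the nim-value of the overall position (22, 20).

3

Stack A, S = {1, 6}:
n :  0  1  2  3  4  5  6  7  8  9 10 11 12 13 14 15 16 17 18 19 20 21 22
G :  0  1  0  1  0  1  2  0  1  0  1  0  1  2  0  1  0  1  0  1  2  0  1
G_A(22) = 1.
Stack B, S = {1, 2, 3, 4, 5}:
n :  0  1  2  3  4  5  6  7  8  9 10 11 12 13 14 15 16 17 18 19 20
G :  0  1  2  3  4  5  0  1  2  3  4  5  0  1  2  3  4  5  0  1  2
G_B(20) = 2.
Combined Grundy value = 1 ⊕ 2 = 3.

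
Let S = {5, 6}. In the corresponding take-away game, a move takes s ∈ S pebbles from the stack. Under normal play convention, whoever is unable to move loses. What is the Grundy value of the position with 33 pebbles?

0

G(0) = 0
G(1) = mex{} = 0
G(2) = mex{} = 0
G(3) = mex{} = 0
G(4) = mex{} = 0
G(5) = mex{0} = 1
G(6) = mex{0,0} = 1
G(7) = mex{0,0} = 1
G(8) = mex{0,0} = 1
G(9) = mex{0,0} = 1
G(10) = mex{1,0} = 2
G(11) = mex{1,1} = 0
G(12) = mex{1,1} = 0
G(13) = mex{1,1} = 0
G(14) = mex{1,1} = 0
G(15) = mex{2,1} = 0
G(16) = mex{0,2} = 1
G(17) = mex{0,0} = 1
G(18) = mex{0,0} = 1
G(19) = mex{0,0} = 1
G(20) = mex{0,0} = 1
G(21) = mex{1,0} = 2
G(22) = mex{1,1} = 0
G(23) = mex{1,1} = 0
G(24) = mex{1,1} = 0
G(25) = mex{1,1} = 0
G(26) = mex{2,1} = 0
G(27) = mex{0,2} = 1
G(28) = mex{0,0} = 1
G(29) = mex{0,0} = 1
G(30) = mex{0,0} = 1
G(31) = mex{0,0} = 1
G(32) = mex{1,0} = 2
G(33) = mex{1,1} = 0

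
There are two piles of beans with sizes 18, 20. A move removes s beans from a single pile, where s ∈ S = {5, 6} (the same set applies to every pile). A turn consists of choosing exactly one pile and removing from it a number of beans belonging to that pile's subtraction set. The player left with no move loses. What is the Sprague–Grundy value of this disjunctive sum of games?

0

All piles use S = {5, 6}:
n :  0  1  2  3  4  5  6  7  8  9 10 11 12 13 14 15 16 17 18 19 20
G :  0  0  0  0  0  1  1  1  1  1  2  0  0  0  0  0  1  1  1  1  1
Pile A: G(18) = 1.
Pile B: G(20) = 1.
Combined Grundy value = 1 ⊕ 1 = 0.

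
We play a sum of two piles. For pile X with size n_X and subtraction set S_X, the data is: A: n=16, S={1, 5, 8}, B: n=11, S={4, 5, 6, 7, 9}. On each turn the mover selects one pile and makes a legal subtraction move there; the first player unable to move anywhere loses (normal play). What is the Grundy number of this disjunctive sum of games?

3

Pile A, S = {1, 5, 8}:
G(0) = 0
G(1) = mex{0} = 1
G(2) = mex{1} = 0
G(3) = mex{0} = 1
G(4) = mex{1} = 0
G(5) = mex{0,0} = 1
G(6) = mex{1,1} = 0
G(7) = mex{0,0} = 1
G(8) = mex{1,1,0} = 2
G(9) = mex{2,0,1} = 3
G(10) = mex{3,1,0} = 2
G(11) = mex{2,0,1} = 3
G(12) = mex{3,1,0} = 2
G(13) = mex{2,2,1} = 0
G(14) = mex{0,3,0} = 1
G(15) = mex{1,2,1} = 0
G(16) = mex{0,3,2} = 1
G_A(16) = 1.
Pile B, S = {4, 5, 6, 7, 9}:
n :  0  1  2  3  4  5  6  7  8  9 10 11
G :  0  0  0  0  1  1  1  1  2  2  2  2
G_B(11) = 2.
Combined Grundy value = 1 ⊕ 2 = 3.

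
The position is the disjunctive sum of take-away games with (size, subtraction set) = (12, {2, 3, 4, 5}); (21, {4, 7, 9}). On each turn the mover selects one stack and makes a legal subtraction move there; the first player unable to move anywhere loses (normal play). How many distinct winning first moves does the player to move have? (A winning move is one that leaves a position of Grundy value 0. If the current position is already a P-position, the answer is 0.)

Stack A, S = {2, 3, 4, 5}:
G(0) = 0
G(1) = mex{} = 0
G(2) = mex{0} = 1
G(3) = mex{0,0} = 1
G(4) = mex{1,0,0} = 2
G(5) = mex{1,1,0,0} = 2
G(6) = mex{2,1,1,0} = 3
G(7) = mex{2,2,1,1} = 0
G(8) = mex{3,2,2,1} = 0
G(9) = mex{0,3,2,2} = 1
G(10) = mex{0,0,3,2} = 1
G(11) = mex{1,0,0,3} = 2
G(12) = mex{1,1,0,0} = 2
G_A(12) = 2.
Stack B, S = {4, 7, 9}:
G(0) = 0
G(1) = mex{} = 0
G(2) = mex{} = 0
G(3) = mex{} = 0
G(4) = mex{0} = 1
G(5) = mex{0} = 1
G(6) = mex{0} = 1
G(7) = mex{0,0} = 1
G(8) = mex{1,0} = 2
G(9) = mex{1,0,0} = 2
G(10) = mex{1,0,0} = 2
G(11) = mex{1,1,0} = 2
G(12) = mex{2,1,0} = 3
G(13) = mex{2,1,1} = 0
G(14) = mex{2,1,1} = 0
G(15) = mex{2,2,1} = 0
G(16) = mex{3,2,1} = 0
G(17) = mex{0,2,2} = 1
G(18) = mex{0,2,2} = 1
G(19) = mex{0,3,2} = 1
G(20) = mex{0,0,2} = 1
G(21) = mex{1,0,3} = 2
G_B(21) = 2.
Combined Grundy value = 2 ⊕ 2 = 0.
A winning move leaves total XOR = 0, i.e. changes one component's Grundy value g to g ⊕ X where X is the current total.
Stack A: target g' = 2⊕0 = 2, but every legal move changes the Grundy value (mex property), so 0 moves.
Stack B: target g' = 2⊕0 = 2, but every legal move changes the Grundy value (mex property), so 0 moves.

0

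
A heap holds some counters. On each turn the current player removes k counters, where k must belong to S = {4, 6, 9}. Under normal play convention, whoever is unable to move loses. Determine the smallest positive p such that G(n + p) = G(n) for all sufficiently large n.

n :  0  1  2  3  4  5  6  7  8  9 10 11 12 13 14 15 16 17 18 19 20 21 22 23 24 25 26 27
G :  0  0  0  0  1  1  1  1  2  2  2  2  3  0  0  0  0  1  1  1  1  2  2  2  2  3  0  0
G(n+13) = G(n) holds for n = 0,…,8 (a full window of length max(S) = 9), so the sequence is purely periodic with period 13.

13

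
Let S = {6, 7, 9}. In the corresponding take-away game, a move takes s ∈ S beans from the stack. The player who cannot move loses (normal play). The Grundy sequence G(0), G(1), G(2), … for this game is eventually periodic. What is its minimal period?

15

n :  0  1  2  3  4  5  6  7  8  9 10 11 12 13 14 15 16 17 18 19 20 21 22 23 24 25 26 27 28 29 30 31
G :  0  0  0  0  0  0  1  1  1  1  1  1  2  2  2  0  0  0  0  0  0  1  1  1  1  1  1  2  2  2  0  0
G(n+15) = G(n) holds for n = 0,…,8 (a full window of length max(S) = 9), so the sequence is purely periodic with period 15.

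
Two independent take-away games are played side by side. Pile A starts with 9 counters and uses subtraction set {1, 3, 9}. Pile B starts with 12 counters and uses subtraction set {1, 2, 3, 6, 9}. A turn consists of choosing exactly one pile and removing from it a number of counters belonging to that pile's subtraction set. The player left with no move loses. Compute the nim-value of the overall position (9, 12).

Pile A, S = {1, 3, 9}:
G(0) = 0
G(1) = mex{0} = 1
G(2) = mex{1} = 0
G(3) = mex{0,0} = 1
G(4) = mex{1,1} = 0
G(5) = mex{0,0} = 1
G(6) = mex{1,1} = 0
G(7) = mex{0,0} = 1
G(8) = mex{1,1} = 0
G(9) = mex{0,0,0} = 1
G_A(9) = 1.
Pile B, S = {1, 2, 3, 6, 9}:
n :  0  1  2  3  4  5  6  7  8  9 10 11 12
G :  0  1  2  3  0  1  2  3  0  1  2  3  0
G_B(12) = 0.
Combined Grundy value = 1 ⊕ 0 = 1.

1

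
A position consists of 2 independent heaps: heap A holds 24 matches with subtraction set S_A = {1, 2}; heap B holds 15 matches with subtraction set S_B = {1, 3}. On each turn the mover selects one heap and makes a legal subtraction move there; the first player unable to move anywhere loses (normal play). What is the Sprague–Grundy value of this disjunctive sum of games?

1

Heap A, S = {1, 2}:
G(0) = 0
G(1) = mex{0} = 1
G(2) = mex{1,0} = 2
G(3) = mex{2,1} = 0
G(4) = mex{0,2} = 1
G(5) = mex{1,0} = 2
G(6) = mex{2,1} = 0
G(7) = mex{0,2} = 1
G(8) = mex{1,0} = 2
G(9) = mex{2,1} = 0
G(10) = mex{0,2} = 1
G(11) = mex{1,0} = 2
G(12) = mex{2,1} = 0
G(13) = mex{0,2} = 1
G(14) = mex{1,0} = 2
G(15) = mex{2,1} = 0
G(16) = mex{0,2} = 1
G(17) = mex{1,0} = 2
G(18) = mex{2,1} = 0
G(19) = mex{0,2} = 1
G(20) = mex{1,0} = 2
G(21) = mex{2,1} = 0
G(22) = mex{0,2} = 1
G(23) = mex{1,0} = 2
G(24) = mex{2,1} = 0
G_A(24) = 0.
Heap B, S = {1, 3}:
n :  0  1  2  3  4  5  6  7  8  9 10 11 12 13 14 15
G :  0  1  0  1  0  1  0  1  0  1  0  1  0  1  0  1
G_B(15) = 1.
Combined Grundy value = 0 ⊕ 1 = 1.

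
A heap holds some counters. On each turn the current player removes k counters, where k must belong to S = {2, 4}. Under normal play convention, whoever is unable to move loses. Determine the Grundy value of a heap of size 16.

2

n :  0  1  2  3  4  5  6  7  8  9 10 11 12 13 14 15 16
G :  0  0  1  1  2  2  0  0  1  1  2  2  0  0  1  1  2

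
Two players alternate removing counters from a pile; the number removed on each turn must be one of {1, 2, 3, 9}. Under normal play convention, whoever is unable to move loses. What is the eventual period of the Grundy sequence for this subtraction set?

4

n :  0  1  2  3  4  5  6  7  8  9 10 11 12 13 14
G :  0  1  2  3  0  1  2  3  0  1  2  3  0  1  2
G(n+4) = G(n) holds for n = 0,…,8 (a full window of length max(S) = 9), so the sequence is purely periodic with period 4.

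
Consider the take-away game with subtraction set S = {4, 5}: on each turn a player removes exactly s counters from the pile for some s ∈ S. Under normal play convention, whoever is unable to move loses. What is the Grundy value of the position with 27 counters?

G(0) = 0
G(1) = mex{} = 0
G(2) = mex{} = 0
G(3) = mex{} = 0
G(4) = mex{0} = 1
G(5) = mex{0,0} = 1
G(6) = mex{0,0} = 1
G(7) = mex{0,0} = 1
G(8) = mex{1,0} = 2
G(9) = mex{1,1} = 0
G(10) = mex{1,1} = 0
G(11) = mex{1,1} = 0
G(12) = mex{2,1} = 0
G(13) = mex{0,2} = 1
G(14) = mex{0,0} = 1
G(15) = mex{0,0} = 1
G(16) = mex{0,0} = 1
G(17) = mex{1,0} = 2
G(18) = mex{1,1} = 0
G(19) = mex{1,1} = 0
G(20) = mex{1,1} = 0
G(21) = mex{2,1} = 0
G(22) = mex{0,2} = 1
G(23) = mex{0,0} = 1
G(24) = mex{0,0} = 1
G(25) = mex{0,0} = 1
G(26) = mex{1,0} = 2
G(27) = mex{1,1} = 0

0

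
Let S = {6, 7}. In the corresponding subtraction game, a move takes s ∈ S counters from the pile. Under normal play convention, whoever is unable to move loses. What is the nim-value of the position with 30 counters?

G(0) = 0
G(1) = mex{} = 0
G(2) = mex{} = 0
G(3) = mex{} = 0
G(4) = mex{} = 0
G(5) = mex{} = 0
G(6) = mex{0} = 1
G(7) = mex{0,0} = 1
G(8) = mex{0,0} = 1
G(9) = mex{0,0} = 1
G(10) = mex{0,0} = 1
G(11) = mex{0,0} = 1
G(12) = mex{1,0} = 2
G(13) = mex{1,1} = 0
G(14) = mex{1,1} = 0
G(15) = mex{1,1} = 0
G(16) = mex{1,1} = 0
G(17) = mex{1,1} = 0
G(18) = mex{2,1} = 0
G(19) = mex{0,2} = 1
G(20) = mex{0,0} = 1
G(21) = mex{0,0} = 1
G(22) = mex{0,0} = 1
G(23) = mex{0,0} = 1
G(24) = mex{0,0} = 1
G(25) = mex{1,0} = 2
G(26) = mex{1,1} = 0
G(27) = mex{1,1} = 0
G(28) = mex{1,1} = 0
G(29) = mex{1,1} = 0
G(30) = mex{1,1} = 0

0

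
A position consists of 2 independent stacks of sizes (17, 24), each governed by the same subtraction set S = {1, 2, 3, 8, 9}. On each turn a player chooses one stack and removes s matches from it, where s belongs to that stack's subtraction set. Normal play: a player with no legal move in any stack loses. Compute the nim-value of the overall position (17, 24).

3

All stacks use S = {1, 2, 3, 8, 9}:
G(0) = 0
G(1) = mex{0} = 1
G(2) = mex{1,0} = 2
G(3) = mex{2,1,0} = 3
G(4) = mex{3,2,1} = 0
G(5) = mex{0,3,2} = 1
G(6) = mex{1,0,3} = 2
G(7) = mex{2,1,0} = 3
G(8) = mex{3,2,1,0} = 4
G(9) = mex{4,3,2,1,0} = 5
G(10) = mex{5,4,3,2,1} = 0
G(11) = mex{0,5,4,3,2} = 1
G(12) = mex{1,0,5,0,3} = 2
G(13) = mex{2,1,0,1,0} = 3
G(14) = mex{3,2,1,2,1} = 0
G(15) = mex{0,3,2,3,2} = 1
G(16) = mex{1,0,3,4,3} = 2
G(17) = mex{2,1,0,5,4} = 3
G(18) = mex{3,2,1,0,5} = 4
G(19) = mex{4,3,2,1,0} = 5
G(20) = mex{5,4,3,2,1} = 0
G(21) = mex{0,5,4,3,2} = 1
G(22) = mex{1,0,5,0,3} = 2
G(23) = mex{2,1,0,1,0} = 3
G(24) = mex{3,2,1,2,1} = 0
Stack A: G(17) = 3.
Stack B: G(24) = 0.
Combined Grundy value = 3 ⊕ 0 = 3.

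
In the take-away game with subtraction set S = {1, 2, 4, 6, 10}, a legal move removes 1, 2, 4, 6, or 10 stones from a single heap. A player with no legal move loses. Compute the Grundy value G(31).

4

n :  0  1  2  3  4  5  6  7  8  9 10 11 12 13 14 15 16 17 18 19 20 21 22 23 24 25 26 27 28 29 30 31
G :  0  1  2  0  1  2  3  4  0  1  2  0  1  2  3  4  0  1  2  0  1  2  3  4  0  1  2  0  1  2  3  4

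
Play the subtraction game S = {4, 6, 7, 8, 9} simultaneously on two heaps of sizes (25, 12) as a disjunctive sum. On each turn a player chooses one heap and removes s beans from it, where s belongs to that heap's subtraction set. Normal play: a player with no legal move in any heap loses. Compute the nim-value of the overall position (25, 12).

All heaps use S = {4, 6, 7, 8, 9}:
n :  0  1  2  3  4  5  6  7  8  9 10 11 12 13 14 15 16 17 18 19 20 21 22 23 24 25
G :  0  0  0  0  1  1  1  1  2  2  2  2  3  0  0  0  0  1  1  1  1  2  2  2  2  3
Heap A: G(25) = 3.
Heap B: G(12) = 3.
Combined Grundy value = 3 ⊕ 3 = 0.

0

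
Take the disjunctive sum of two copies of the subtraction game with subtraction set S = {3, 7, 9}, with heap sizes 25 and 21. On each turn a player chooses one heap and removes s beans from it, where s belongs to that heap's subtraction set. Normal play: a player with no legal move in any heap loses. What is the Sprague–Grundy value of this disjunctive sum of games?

All heaps use S = {3, 7, 9}:
n :  0  1  2  3  4  5  6  7  8  9 10 11 12 13 14 15 16 17 18 19 20 21 22 23 24 25
G :  0  0  0  1  1  1  0  2  2  1  3  3  0  2  0  1  0  1  0  1  0  1  0  1  0  1
Heap A: G(25) = 1.
Heap B: G(21) = 1.
Combined Grundy value = 1 ⊕ 1 = 0.

0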